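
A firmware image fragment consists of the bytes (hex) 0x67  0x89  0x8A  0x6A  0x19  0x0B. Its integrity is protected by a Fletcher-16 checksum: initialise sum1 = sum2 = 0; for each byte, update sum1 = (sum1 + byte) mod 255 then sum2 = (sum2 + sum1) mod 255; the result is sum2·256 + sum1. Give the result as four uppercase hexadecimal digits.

C20A

Running sums (mod 255):
  after byte 0 (0x67): sum1=103, sum2=103
  after byte 1 (0x89): sum1=240, sum2=88
  after byte 2 (0x8A): sum1=123, sum2=211
  after byte 3 (0x6A): sum1=229, sum2=185
  after byte 4 (0x19): sum1=254, sum2=184
  after byte 5 (0x0B): sum1=10, sum2=194
Checksum = sum2·256 + sum1 = 194·256 + 10 = 49674 = 0xC20A.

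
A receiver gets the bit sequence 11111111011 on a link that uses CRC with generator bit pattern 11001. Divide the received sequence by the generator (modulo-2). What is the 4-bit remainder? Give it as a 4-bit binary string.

Modulo-2 division of 11111111011 by 11001:
  pos 0: 11111 XOR 11001 = 00110
  pos 2: 11011 XOR 11001 = 00010
  pos 5: 10101 XOR 11001 = 01100
  pos 6: 11001 XOR 11001 = 00000
Remainder = 0000 (zero — the frame passes the CRC check).

0000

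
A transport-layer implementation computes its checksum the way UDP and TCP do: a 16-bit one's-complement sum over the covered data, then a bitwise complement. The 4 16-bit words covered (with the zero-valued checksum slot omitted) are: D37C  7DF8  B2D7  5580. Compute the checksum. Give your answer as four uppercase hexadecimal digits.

One's-complement addition (fold any carry out of bit 15 back into bit 0):
  0xD37C + 0x7DF8 = 0x15174 → wrap carry → 0x5175
  0x5175 + 0xB2D7 = 0x1044C → wrap carry → 0x044D
  0x044D + 0x5580 = 0x059CD
One's-complement sum = 0x59CD.
Checksum = ~0x59CD & 0xFFFF = 0xA632.

A632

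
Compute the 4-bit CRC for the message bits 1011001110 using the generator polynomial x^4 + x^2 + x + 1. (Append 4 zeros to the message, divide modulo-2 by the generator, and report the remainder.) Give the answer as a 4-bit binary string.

0000

Append 4 zeros: 10110011100000. Divide by 10111 (XOR where the leading bit is 1):
  pos 0: 10110 XOR 10111 = 00001
  pos 4: 10111 XOR 10111 = 00000
Remainder (last 4 bits) = 0000. This is the CRC / FCS.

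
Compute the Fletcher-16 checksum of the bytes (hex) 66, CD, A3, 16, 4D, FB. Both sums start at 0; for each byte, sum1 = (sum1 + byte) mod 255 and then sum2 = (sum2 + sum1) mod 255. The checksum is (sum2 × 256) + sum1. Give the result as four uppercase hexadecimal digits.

D237

Running sums (mod 255):
  after byte 0 (66): sum1=102, sum2=102
  after byte 1 (CD): sum1=52, sum2=154
  after byte 2 (A3): sum1=215, sum2=114
  after byte 3 (16): sum1=237, sum2=96
  after byte 4 (4D): sum1=59, sum2=155
  after byte 5 (FB): sum1=55, sum2=210
Checksum = sum2·256 + sum1 = 210·256 + 55 = 53815 = 0xD237.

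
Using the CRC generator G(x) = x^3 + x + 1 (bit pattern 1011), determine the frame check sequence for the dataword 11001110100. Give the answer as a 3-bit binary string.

Append 3 zeros: 11001110100000. Divide by 1011 (XOR where the leading bit is 1):
  pos 0: 1100 XOR 1011 = 0111
  pos 1: 1111 XOR 1011 = 0100
  pos 2: 1001 XOR 1011 = 0010
  pos 4: 1010 XOR 1011 = 0001
  pos 7: 1100 XOR 1011 = 0111
  pos 8: 1110 XOR 1011 = 0101
  pos 9: 1010 XOR 1011 = 0001
Remainder (last 3 bits) = 010. This is the CRC / FCS.

010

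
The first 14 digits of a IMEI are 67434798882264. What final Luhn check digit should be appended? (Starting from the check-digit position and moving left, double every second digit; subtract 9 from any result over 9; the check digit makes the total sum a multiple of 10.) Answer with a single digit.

Partial digits right→left: 4 6 2 2 8 8 8 9 7 4 3 4 7 6
Double every second digit counting from the check-digit position (so the 1st, 3rd, 5th, ... of the partial from the right).
  doubled (with −9 where >9): 8 4 7 7 5 6 5 → sum 42
  kept as-is: 6 2 8 9 4 4 6 → sum 39
Total = 42 + 39 = 81.
Check digit = (10 − (81 mod 10)) mod 10 = 9.

9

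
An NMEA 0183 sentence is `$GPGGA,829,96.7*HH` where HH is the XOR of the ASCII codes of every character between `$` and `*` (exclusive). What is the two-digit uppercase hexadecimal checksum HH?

XOR the ASCII codes of the payload characters:
  'G' = 0x47 → acc = 0x47
  'P' = 0x50 → acc = 0x17
  'G' = 0x47 → acc = 0x50
  'G' = 0x47 → acc = 0x17
  'A' = 0x41 → acc = 0x56
  ',' = 0x2C → acc = 0x7A
  '8' = 0x38 → acc = 0x42
  '2' = 0x32 → acc = 0x70
  '9' = 0x39 → acc = 0x49
  ',' = 0x2C → acc = 0x65
  '9' = 0x39 → acc = 0x5C
  '6' = 0x36 → acc = 0x6A
  '.' = 0x2E → acc = 0x44
  '7' = 0x37 → acc = 0x73
Checksum = 0x73.

73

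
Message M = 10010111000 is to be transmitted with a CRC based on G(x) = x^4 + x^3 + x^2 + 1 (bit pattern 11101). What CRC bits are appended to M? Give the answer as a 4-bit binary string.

1011

Append 4 zeros: 100101110000000. Divide by 11101 (XOR where the leading bit is 1):
  pos 0: 10010 XOR 11101 = 01111
  pos 1: 11111 XOR 11101 = 00010
  pos 4: 10110 XOR 11101 = 01011
  pos 5: 10110 XOR 11101 = 01011
  pos 6: 10110 XOR 11101 = 01011
  pos 7: 10110 XOR 11101 = 01011
  pos 8: 10110 XOR 11101 = 01011
  pos 9: 10110 XOR 11101 = 01011
  pos 10: 10110 XOR 11101 = 01011
Remainder (last 4 bits) = 1011. This is the CRC / FCS.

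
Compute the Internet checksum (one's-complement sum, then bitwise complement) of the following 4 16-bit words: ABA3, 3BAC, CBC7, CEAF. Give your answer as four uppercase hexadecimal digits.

One's-complement addition (fold any carry out of bit 15 back into bit 0):
  0xABA3 + 0x3BAC = 0x0E74F
  0xE74F + 0xCBC7 = 0x1B316 → wrap carry → 0xB317
  0xB317 + 0xCEAF = 0x181C6 → wrap carry → 0x81C7
One's-complement sum = 0x81C7.
Checksum = ~0x81C7 & 0xFFFF = 0x7E38.

7E38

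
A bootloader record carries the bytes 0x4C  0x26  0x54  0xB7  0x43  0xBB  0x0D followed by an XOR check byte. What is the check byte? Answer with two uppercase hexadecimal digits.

XOR the bytes together:
  start with 0x4C
  0x4C ⊕ 0x26 = 0x6A
  0x6A ⊕ 0x54 = 0x3E
  0x3E ⊕ 0xB7 = 0x89
  0x89 ⊕ 0x43 = 0xCA
  0xCA ⊕ 0xBB = 0x71
  0x71 ⊕ 0x0D = 0x7C

7C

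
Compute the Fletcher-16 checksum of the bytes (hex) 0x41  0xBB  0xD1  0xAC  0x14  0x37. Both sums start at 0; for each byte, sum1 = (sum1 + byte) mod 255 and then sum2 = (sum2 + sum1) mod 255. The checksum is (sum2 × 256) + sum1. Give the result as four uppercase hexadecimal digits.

Running sums (mod 255):
  after byte 0 (0x41): sum1=65, sum2=65
  after byte 1 (0xBB): sum1=252, sum2=62
  after byte 2 (0xD1): sum1=206, sum2=13
  after byte 3 (0xAC): sum1=123, sum2=136
  after byte 4 (0x14): sum1=143, sum2=24
  after byte 5 (0x37): sum1=198, sum2=222
Checksum = sum2·256 + sum1 = 222·256 + 198 = 57030 = 0xDEC6.

DEC6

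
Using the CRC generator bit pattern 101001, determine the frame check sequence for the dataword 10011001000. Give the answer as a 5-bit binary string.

Append 5 zeros: 1001100100000000. Divide by 101001 (XOR where the leading bit is 1):
  pos 0: 100110 XOR 101001 = 001111
  pos 2: 111101 XOR 101001 = 010100
  pos 3: 101000 XOR 101001 = 000001
  pos 8: 100000 XOR 101001 = 001001
  pos 10: 100100 XOR 101001 = 001101
Remainder (last 5 bits) = 01101. This is the CRC / FCS.

01101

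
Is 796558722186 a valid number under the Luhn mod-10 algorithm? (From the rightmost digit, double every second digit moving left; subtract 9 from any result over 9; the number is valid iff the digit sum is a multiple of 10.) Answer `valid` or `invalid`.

From the right, keep odd positions and double even positions (subtract 9 from any doubled value over 9):
  doubled (positions 2,4,...): 7 4 5 1 3 5 → sum 25
  kept (positions 1,3,...): 6 1 2 8 5 9 → sum 31
Total = 56.
56 mod 10 = 6, so the number is invalid.

invalid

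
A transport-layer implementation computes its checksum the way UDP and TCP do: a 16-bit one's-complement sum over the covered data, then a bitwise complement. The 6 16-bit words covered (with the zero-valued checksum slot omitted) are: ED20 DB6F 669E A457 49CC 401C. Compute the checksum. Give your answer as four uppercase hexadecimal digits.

A290

One's-complement addition (fold any carry out of bit 15 back into bit 0):
  0xED20 + 0xDB6F = 0x1C88F → wrap carry → 0xC890
  0xC890 + 0x669E = 0x12F2E → wrap carry → 0x2F2F
  0x2F2F + 0xA457 = 0x0D386
  0xD386 + 0x49CC = 0x11D52 → wrap carry → 0x1D53
  0x1D53 + 0x401C = 0x05D6F
One's-complement sum = 0x5D6F.
Checksum = ~0x5D6F & 0xFFFF = 0xA290.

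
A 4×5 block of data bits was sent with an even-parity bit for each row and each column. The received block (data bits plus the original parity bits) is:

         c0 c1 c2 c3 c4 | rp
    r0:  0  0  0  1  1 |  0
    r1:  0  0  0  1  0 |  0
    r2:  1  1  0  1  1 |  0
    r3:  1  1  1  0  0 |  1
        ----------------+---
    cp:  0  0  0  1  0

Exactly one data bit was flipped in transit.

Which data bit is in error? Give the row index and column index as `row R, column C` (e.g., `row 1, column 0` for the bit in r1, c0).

Recompute each row's even parity and compare to rp:
  r0: data parity 0, sent rp 0 → ok
  r1: data parity 1, sent rp 0 → mismatch
  r2: data parity 0, sent rp 0 → ok
  r3: data parity 1, sent rp 1 → ok
Recompute each column's even parity and compare to cp:
  c0: data parity 0, sent cp 0 → ok
  c1: data parity 0, sent cp 0 → ok
  c2: data parity 1, sent cp 0 → mismatch
  c3: data parity 1, sent cp 1 → ok
  c4: data parity 0, sent cp 0 → ok
Exactly one row (r1) and one column (c2) fail → the flipped bit is at their intersection.

row 1, column 2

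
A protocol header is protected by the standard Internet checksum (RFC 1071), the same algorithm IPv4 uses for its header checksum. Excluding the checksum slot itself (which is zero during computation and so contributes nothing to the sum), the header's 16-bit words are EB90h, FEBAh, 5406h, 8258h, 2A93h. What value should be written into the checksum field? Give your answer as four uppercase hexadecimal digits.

14C2

One's-complement addition (fold any carry out of bit 15 back into bit 0):
  0xEB90 + 0xFEBA = 0x1EA4A → wrap carry → 0xEA4B
  0xEA4B + 0x5406 = 0x13E51 → wrap carry → 0x3E52
  0x3E52 + 0x8258 = 0x0C0AA
  0xC0AA + 0x2A93 = 0x0EB3D
One's-complement sum = 0xEB3D.
Checksum = ~0xEB3D & 0xFFFF = 0x14C2.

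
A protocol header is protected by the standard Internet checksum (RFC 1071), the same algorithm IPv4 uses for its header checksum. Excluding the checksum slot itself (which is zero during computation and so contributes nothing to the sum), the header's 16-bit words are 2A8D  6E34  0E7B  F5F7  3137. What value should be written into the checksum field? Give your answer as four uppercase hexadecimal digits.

One's-complement addition (fold any carry out of bit 15 back into bit 0):
  0x2A8D + 0x6E34 = 0x098C1
  0x98C1 + 0x0E7B = 0x0A73C
  0xA73C + 0xF5F7 = 0x19D33 → wrap carry → 0x9D34
  0x9D34 + 0x3137 = 0x0CE6B
One's-complement sum = 0xCE6B.
Checksum = ~0xCE6B & 0xFFFF = 0x3194.

3194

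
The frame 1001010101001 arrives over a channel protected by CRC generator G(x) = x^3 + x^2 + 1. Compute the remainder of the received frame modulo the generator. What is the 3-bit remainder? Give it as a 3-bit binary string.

Modulo-2 division of 1001010101001 by 1101:
  pos 0: 1001 XOR 1101 = 0100
  pos 1: 1000 XOR 1101 = 0101
  pos 2: 1011 XOR 1101 = 0110
  pos 3: 1100 XOR 1101 = 0001
  pos 6: 1101 XOR 1101 = 0000
Remainder = 001 (nonzero — an error is detected).

001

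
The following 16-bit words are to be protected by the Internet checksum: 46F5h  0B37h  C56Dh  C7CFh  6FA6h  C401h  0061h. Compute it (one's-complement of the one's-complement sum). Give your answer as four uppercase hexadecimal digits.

EC8C

One's-complement addition (fold any carry out of bit 15 back into bit 0):
  0x46F5 + 0x0B37 = 0x0522C
  0x522C + 0xC56D = 0x11799 → wrap carry → 0x179A
  0x179A + 0xC7CF = 0x0DF69
  0xDF69 + 0x6FA6 = 0x14F0F → wrap carry → 0x4F10
  0x4F10 + 0xC401 = 0x11311 → wrap carry → 0x1312
  0x1312 + 0x0061 = 0x01373
One's-complement sum = 0x1373.
Checksum = ~0x1373 & 0xFFFF = 0xEC8C.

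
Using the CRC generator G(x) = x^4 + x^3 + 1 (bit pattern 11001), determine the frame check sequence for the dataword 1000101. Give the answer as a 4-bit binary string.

Append 4 zeros: 10001010000. Divide by 11001 (XOR where the leading bit is 1):
  pos 0: 10001 XOR 11001 = 01000
  pos 1: 10000 XOR 11001 = 01001
  pos 2: 10011 XOR 11001 = 01010
  pos 3: 10100 XOR 11001 = 01101
  pos 4: 11010 XOR 11001 = 00011
Remainder (last 4 bits) = 1100. This is the CRC / FCS.

1100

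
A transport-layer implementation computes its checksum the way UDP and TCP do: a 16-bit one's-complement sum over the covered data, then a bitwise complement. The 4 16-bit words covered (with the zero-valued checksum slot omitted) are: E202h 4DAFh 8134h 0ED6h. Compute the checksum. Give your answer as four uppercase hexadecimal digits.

One's-complement addition (fold any carry out of bit 15 back into bit 0):
  0xE202 + 0x4DAF = 0x12FB1 → wrap carry → 0x2FB2
  0x2FB2 + 0x8134 = 0x0B0E6
  0xB0E6 + 0x0ED6 = 0x0BFBC
One's-complement sum = 0xBFBC.
Checksum = ~0xBFBC & 0xFFFF = 0x4043.

4043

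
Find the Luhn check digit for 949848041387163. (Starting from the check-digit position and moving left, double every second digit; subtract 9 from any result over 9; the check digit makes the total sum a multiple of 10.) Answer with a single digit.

Partial digits right→left: 3 6 1 7 8 3 1 4 0 8 4 8 9 4 9
Double every second digit counting from the check-digit position (so the 1st, 3rd, 5th, ... of the partial from the right).
  doubled (with −9 where >9): 6 2 7 2 0 8 9 9 → sum 43
  kept as-is: 6 7 3 4 8 8 4 → sum 40
Total = 43 + 40 = 83.
Check digit = (10 − (83 mod 10)) mod 10 = 7.

7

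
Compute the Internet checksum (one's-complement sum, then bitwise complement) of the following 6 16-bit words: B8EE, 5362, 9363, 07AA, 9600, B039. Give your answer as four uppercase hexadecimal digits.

1267

One's-complement addition (fold any carry out of bit 15 back into bit 0):
  0xB8EE + 0x5362 = 0x10C50 → wrap carry → 0x0C51
  0x0C51 + 0x9363 = 0x09FB4
  0x9FB4 + 0x07AA = 0x0A75E
  0xA75E + 0x9600 = 0x13D5E → wrap carry → 0x3D5F
  0x3D5F + 0xB039 = 0x0ED98
One's-complement sum = 0xED98.
Checksum = ~0xED98 & 0xFFFF = 0x1267.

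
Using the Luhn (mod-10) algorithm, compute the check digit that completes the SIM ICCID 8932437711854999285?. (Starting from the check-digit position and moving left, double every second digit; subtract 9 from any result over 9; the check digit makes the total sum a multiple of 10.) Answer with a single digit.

Partial digits right→left: 5 8 2 9 9 9 4 5 8 1 1 7 7 3 4 2 3 9 8
Double every second digit counting from the check-digit position (so the 1st, 3rd, 5th, ... of the partial from the right).
  doubled (with −9 where >9): 1 4 9 8 7 2 5 8 6 7 → sum 57
  kept as-is: 8 9 9 5 1 7 3 2 9 → sum 53
Total = 57 + 53 = 110.
Check digit = (10 − (110 mod 10)) mod 10 = 0.

0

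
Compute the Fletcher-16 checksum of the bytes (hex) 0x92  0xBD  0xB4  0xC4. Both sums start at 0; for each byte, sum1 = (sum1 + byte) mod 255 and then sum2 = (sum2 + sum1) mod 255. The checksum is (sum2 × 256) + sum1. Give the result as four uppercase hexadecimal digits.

Running sums (mod 255):
  after byte 0 (0x92): sum1=146, sum2=146
  after byte 1 (0xBD): sum1=80, sum2=226
  after byte 2 (0xB4): sum1=5, sum2=231
  after byte 3 (0xC4): sum1=201, sum2=177
Checksum = sum2·256 + sum1 = 177·256 + 201 = 45513 = 0xB1C9.

B1C9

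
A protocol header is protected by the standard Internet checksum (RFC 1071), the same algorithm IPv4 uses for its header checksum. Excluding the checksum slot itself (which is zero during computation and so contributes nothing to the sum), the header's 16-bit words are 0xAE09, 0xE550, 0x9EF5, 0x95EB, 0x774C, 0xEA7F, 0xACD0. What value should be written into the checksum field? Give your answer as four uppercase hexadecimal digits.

One's-complement addition (fold any carry out of bit 15 back into bit 0):
  0xAE09 + 0xE550 = 0x19359 → wrap carry → 0x935A
  0x935A + 0x9EF5 = 0x1324F → wrap carry → 0x3250
  0x3250 + 0x95EB = 0x0C83B
  0xC83B + 0x774C = 0x13F87 → wrap carry → 0x3F88
  0x3F88 + 0xEA7F = 0x12A07 → wrap carry → 0x2A08
  0x2A08 + 0xACD0 = 0x0D6D8
One's-complement sum = 0xD6D8.
Checksum = ~0xD6D8 & 0xFFFF = 0x2927.

2927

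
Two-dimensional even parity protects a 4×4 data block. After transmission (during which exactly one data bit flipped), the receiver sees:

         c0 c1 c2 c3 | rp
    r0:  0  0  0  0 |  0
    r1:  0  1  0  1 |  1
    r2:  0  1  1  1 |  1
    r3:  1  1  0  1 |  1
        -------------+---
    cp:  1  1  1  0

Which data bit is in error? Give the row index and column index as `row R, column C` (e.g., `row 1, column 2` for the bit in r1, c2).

row 1, column 3

Recompute each row's even parity and compare to rp:
  r0: data parity 0, sent rp 0 → ok
  r1: data parity 0, sent rp 1 → mismatch
  r2: data parity 1, sent rp 1 → ok
  r3: data parity 1, sent rp 1 → ok
Recompute each column's even parity and compare to cp:
  c0: data parity 1, sent cp 1 → ok
  c1: data parity 1, sent cp 1 → ok
  c2: data parity 1, sent cp 1 → ok
  c3: data parity 1, sent cp 0 → mismatch
Exactly one row (r1) and one column (c3) fail → the flipped bit is at their intersection.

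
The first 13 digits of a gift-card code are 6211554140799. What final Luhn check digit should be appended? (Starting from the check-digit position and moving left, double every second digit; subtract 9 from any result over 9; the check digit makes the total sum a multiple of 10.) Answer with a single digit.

6

Partial digits right→left: 9 9 7 0 4 1 4 5 5 1 1 2 6
Double every second digit counting from the check-digit position (so the 1st, 3rd, 5th, ... of the partial from the right).
  doubled (with −9 where >9): 9 5 8 8 1 2 3 → sum 36
  kept as-is: 9 0 1 5 1 2 → sum 18
Total = 36 + 18 = 54.
Check digit = (10 − (54 mod 10)) mod 10 = 6.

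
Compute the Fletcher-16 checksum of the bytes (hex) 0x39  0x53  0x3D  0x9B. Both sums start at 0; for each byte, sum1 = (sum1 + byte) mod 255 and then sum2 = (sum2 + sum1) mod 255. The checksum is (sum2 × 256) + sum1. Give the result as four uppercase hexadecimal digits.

Running sums (mod 255):
  after byte 0 (0x39): sum1=57, sum2=57
  after byte 1 (0x53): sum1=140, sum2=197
  after byte 2 (0x3D): sum1=201, sum2=143
  after byte 3 (0x9B): sum1=101, sum2=244
Checksum = sum2·256 + sum1 = 244·256 + 101 = 62565 = 0xF465.

F465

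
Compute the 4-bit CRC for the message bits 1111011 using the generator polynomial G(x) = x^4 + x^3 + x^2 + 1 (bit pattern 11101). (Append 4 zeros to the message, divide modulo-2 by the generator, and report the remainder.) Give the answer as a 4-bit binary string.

0101

Append 4 zeros: 11110110000. Divide by 11101 (XOR where the leading bit is 1):
  pos 0: 11110 XOR 11101 = 00011
  pos 3: 11110 XOR 11101 = 00011
  pos 6: 11000 XOR 11101 = 00101
Remainder (last 4 bits) = 0101. This is the CRC / FCS.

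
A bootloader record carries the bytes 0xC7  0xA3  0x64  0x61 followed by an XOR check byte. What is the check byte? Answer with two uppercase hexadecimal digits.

XOR the bytes together:
  start with 0xC7
  0xC7 ⊕ 0xA3 = 0x64
  0x64 ⊕ 0x64 = 0x00
  0x00 ⊕ 0x61 = 0x61

61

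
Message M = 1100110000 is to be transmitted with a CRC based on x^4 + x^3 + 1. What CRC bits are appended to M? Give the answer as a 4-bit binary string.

Append 4 zeros: 11001100000000. Divide by 11001 (XOR where the leading bit is 1):
  pos 0: 11001 XOR 11001 = 00000
  pos 5: 10000 XOR 11001 = 01001
  pos 6: 10010 XOR 11001 = 01011
  pos 7: 10110 XOR 11001 = 01111
  pos 8: 11110 XOR 11001 = 00111
Remainder (last 4 bits) = 1110. This is the CRC / FCS.

1110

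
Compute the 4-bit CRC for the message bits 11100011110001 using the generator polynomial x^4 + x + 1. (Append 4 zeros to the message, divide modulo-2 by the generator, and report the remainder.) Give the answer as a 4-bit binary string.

Append 4 zeros: 111000111100010000. Divide by 10011 (XOR where the leading bit is 1):
  pos 0: 11100 XOR 10011 = 01111
  pos 1: 11110 XOR 10011 = 01101
  pos 2: 11011 XOR 10011 = 01000
  pos 3: 10001 XOR 10011 = 00010
  pos 6: 10110 XOR 10011 = 00101
  pos 8: 10100 XOR 10011 = 00111
  pos 10: 11110 XOR 10011 = 01101
  pos 11: 11010 XOR 10011 = 01001
  pos 12: 10010 XOR 10011 = 00001
Remainder (last 4 bits) = 0010. This is the CRC / FCS.

0010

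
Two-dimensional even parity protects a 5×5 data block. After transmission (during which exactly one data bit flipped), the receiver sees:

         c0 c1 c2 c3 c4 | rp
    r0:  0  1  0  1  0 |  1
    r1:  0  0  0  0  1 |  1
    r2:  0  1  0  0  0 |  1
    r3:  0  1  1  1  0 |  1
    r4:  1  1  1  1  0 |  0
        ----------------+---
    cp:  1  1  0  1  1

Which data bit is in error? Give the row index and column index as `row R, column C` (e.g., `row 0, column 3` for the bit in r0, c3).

Recompute each row's even parity and compare to rp:
  r0: data parity 0, sent rp 1 → mismatch
  r1: data parity 1, sent rp 1 → ok
  r2: data parity 1, sent rp 1 → ok
  r3: data parity 1, sent rp 1 → ok
  r4: data parity 0, sent rp 0 → ok
Recompute each column's even parity and compare to cp:
  c0: data parity 1, sent cp 1 → ok
  c1: data parity 0, sent cp 1 → mismatch
  c2: data parity 0, sent cp 0 → ok
  c3: data parity 1, sent cp 1 → ok
  c4: data parity 1, sent cp 1 → ok
Exactly one row (r0) and one column (c1) fail → the flipped bit is at their intersection.

row 0, column 1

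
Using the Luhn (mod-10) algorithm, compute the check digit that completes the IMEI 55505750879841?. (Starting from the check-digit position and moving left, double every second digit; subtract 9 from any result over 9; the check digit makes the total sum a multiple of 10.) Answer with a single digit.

Partial digits right→left: 1 4 8 9 7 8 0 5 7 5 0 5 5 5
Double every second digit counting from the check-digit position (so the 1st, 3rd, 5th, ... of the partial from the right).
  doubled (with −9 where >9): 2 7 5 0 5 0 1 → sum 20
  kept as-is: 4 9 8 5 5 5 5 → sum 41
Total = 20 + 41 = 61.
Check digit = (10 − (61 mod 10)) mod 10 = 9.

9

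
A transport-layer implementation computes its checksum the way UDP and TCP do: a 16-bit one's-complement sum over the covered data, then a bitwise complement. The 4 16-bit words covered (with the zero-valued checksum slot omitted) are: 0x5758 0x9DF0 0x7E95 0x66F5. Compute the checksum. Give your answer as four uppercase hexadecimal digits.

One's-complement addition (fold any carry out of bit 15 back into bit 0):
  0x5758 + 0x9DF0 = 0x0F548
  0xF548 + 0x7E95 = 0x173DD → wrap carry → 0x73DE
  0x73DE + 0x66F5 = 0x0DAD3
One's-complement sum = 0xDAD3.
Checksum = ~0xDAD3 & 0xFFFF = 0x252C.

252C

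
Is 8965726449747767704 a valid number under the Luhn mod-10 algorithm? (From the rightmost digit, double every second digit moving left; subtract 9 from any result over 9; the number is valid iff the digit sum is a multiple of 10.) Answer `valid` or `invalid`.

From the right, keep odd positions and double even positions (subtract 9 from any doubled value over 9):
  doubled (positions 2,4,...): 0 5 5 8 9 8 4 1 9 → sum 49
  kept (positions 1,3,...): 4 7 6 7 7 4 6 7 6 8 → sum 62
Total = 111.
111 mod 10 = 1, so the number is invalid.

invalid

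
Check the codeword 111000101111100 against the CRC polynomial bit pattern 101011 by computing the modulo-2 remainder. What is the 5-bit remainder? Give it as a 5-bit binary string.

11111

Modulo-2 division of 111000101111100 by 101011:
  pos 0: 111000 XOR 101011 = 010011
  pos 1: 100111 XOR 101011 = 001100
  pos 3: 110001 XOR 101011 = 011010
  pos 4: 110101 XOR 101011 = 011110
  pos 5: 111101 XOR 101011 = 010110
  pos 6: 101101 XOR 101011 = 000110
  pos 9: 110100 XOR 101011 = 011111
Remainder = 11111 (nonzero — an error is detected).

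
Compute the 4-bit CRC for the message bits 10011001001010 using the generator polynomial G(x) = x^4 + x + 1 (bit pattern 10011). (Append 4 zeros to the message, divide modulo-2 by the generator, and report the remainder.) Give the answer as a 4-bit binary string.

1010

Append 4 zeros: 100110010010100000. Divide by 10011 (XOR where the leading bit is 1):
  pos 0: 10011 XOR 10011 = 00000
  pos 7: 10010 XOR 10011 = 00001
  pos 11: 11000 XOR 10011 = 01011
  pos 12: 10110 XOR 10011 = 00101
Remainder (last 4 bits) = 1010. This is the CRC / FCS.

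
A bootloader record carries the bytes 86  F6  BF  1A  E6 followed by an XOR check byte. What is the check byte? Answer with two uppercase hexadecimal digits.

33

XOR the bytes together:
  start with 0x86
  0x86 ⊕ 0xF6 = 0x70
  0x70 ⊕ 0xBF = 0xCF
  0xCF ⊕ 0x1A = 0xD5
  0xD5 ⊕ 0xE6 = 0x33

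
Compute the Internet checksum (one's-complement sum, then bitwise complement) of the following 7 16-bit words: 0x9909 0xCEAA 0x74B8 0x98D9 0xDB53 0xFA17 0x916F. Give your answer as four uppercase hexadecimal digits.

One's-complement addition (fold any carry out of bit 15 back into bit 0):
  0x9909 + 0xCEAA = 0x167B3 → wrap carry → 0x67B4
  0x67B4 + 0x74B8 = 0x0DC6C
  0xDC6C + 0x98D9 = 0x17545 → wrap carry → 0x7546
  0x7546 + 0xDB53 = 0x15099 → wrap carry → 0x509A
  0x509A + 0xFA17 = 0x14AB1 → wrap carry → 0x4AB2
  0x4AB2 + 0x916F = 0x0DC21
One's-complement sum = 0xDC21.
Checksum = ~0xDC21 & 0xFFFF = 0x23DE.

23DE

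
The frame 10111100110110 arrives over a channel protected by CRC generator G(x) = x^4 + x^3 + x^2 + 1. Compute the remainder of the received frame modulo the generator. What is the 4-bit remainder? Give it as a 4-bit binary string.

0001

Modulo-2 division of 10111100110110 by 11101:
  pos 0: 10111 XOR 11101 = 01010
  pos 1: 10101 XOR 11101 = 01000
  pos 2: 10000 XOR 11101 = 01101
  pos 3: 11010 XOR 11101 = 00111
  pos 5: 11111 XOR 11101 = 00010
  pos 8: 10011 XOR 11101 = 01110
  pos 9: 11100 XOR 11101 = 00001
Remainder = 0001 (nonzero — an error is detected).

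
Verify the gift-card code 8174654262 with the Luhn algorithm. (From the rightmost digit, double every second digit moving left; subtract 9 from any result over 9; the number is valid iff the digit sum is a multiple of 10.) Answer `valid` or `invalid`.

From the right, keep odd positions and double even positions (subtract 9 from any doubled value over 9):
  doubled (positions 2,4,...): 3 8 3 5 7 → sum 26
  kept (positions 1,3,...): 2 2 5 4 1 → sum 14
Total = 40.
40 mod 10 = 0, so the number is valid.

valid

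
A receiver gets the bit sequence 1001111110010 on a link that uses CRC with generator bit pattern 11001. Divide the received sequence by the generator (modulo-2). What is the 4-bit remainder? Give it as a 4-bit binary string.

0000

Modulo-2 division of 1001111110010 by 11001:
  pos 0: 10011 XOR 11001 = 01010
  pos 1: 10101 XOR 11001 = 01100
  pos 2: 11001 XOR 11001 = 00000
  pos 7: 11001 XOR 11001 = 00000
Remainder = 0000 (zero — the frame passes the CRC check).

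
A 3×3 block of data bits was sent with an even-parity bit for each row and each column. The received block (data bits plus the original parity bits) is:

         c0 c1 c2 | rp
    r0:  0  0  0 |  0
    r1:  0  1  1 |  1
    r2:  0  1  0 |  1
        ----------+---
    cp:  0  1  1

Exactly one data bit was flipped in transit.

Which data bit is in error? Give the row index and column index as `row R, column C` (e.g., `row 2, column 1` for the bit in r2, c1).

Recompute each row's even parity and compare to rp:
  r0: data parity 0, sent rp 0 → ok
  r1: data parity 0, sent rp 1 → mismatch
  r2: data parity 1, sent rp 1 → ok
Recompute each column's even parity and compare to cp:
  c0: data parity 0, sent cp 0 → ok
  c1: data parity 0, sent cp 1 → mismatch
  c2: data parity 1, sent cp 1 → ok
Exactly one row (r1) and one column (c1) fail → the flipped bit is at their intersection.

row 1, column 1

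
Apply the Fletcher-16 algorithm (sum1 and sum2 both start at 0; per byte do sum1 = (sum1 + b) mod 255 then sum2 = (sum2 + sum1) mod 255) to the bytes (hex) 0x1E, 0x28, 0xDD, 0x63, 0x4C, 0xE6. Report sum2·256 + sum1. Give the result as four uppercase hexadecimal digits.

Running sums (mod 255):
  after byte 0 (0x1E): sum1=30, sum2=30
  after byte 1 (0x28): sum1=70, sum2=100
  after byte 2 (0xDD): sum1=36, sum2=136
  after byte 3 (0x63): sum1=135, sum2=16
  after byte 4 (0x4C): sum1=211, sum2=227
  after byte 5 (0xE6): sum1=186, sum2=158
Checksum = sum2·256 + sum1 = 158·256 + 186 = 40634 = 0x9EBA.

9EBA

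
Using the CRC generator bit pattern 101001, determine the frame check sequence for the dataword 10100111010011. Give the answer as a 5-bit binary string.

Append 5 zeros: 1010011101001100000. Divide by 101001 (XOR where the leading bit is 1):
  pos 0: 101001 XOR 101001 = 000000
  pos 6: 110100 XOR 101001 = 011101
  pos 7: 111011 XOR 101001 = 010010
  pos 8: 100101 XOR 101001 = 001100
  pos 10: 110000 XOR 101001 = 011001
  pos 11: 110010 XOR 101001 = 011011
  pos 12: 110110 XOR 101001 = 011111
  pos 13: 111110 XOR 101001 = 010111
Remainder (last 5 bits) = 10111. This is the CRC / FCS.

10111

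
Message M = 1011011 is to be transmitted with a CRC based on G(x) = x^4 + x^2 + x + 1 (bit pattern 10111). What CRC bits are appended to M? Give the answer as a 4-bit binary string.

Append 4 zeros: 10110110000. Divide by 10111 (XOR where the leading bit is 1):
  pos 0: 10110 XOR 10111 = 00001
  pos 4: 11100 XOR 10111 = 01011
  pos 5: 10110 XOR 10111 = 00001
Remainder (last 4 bits) = 0010. This is the CRC / FCS.

0010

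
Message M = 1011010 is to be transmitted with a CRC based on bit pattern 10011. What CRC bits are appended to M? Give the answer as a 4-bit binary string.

1111

Append 4 zeros: 10110100000. Divide by 10011 (XOR where the leading bit is 1):
  pos 0: 10110 XOR 10011 = 00101
  pos 2: 10110 XOR 10011 = 00101
  pos 4: 10100 XOR 10011 = 00111
  pos 6: 11100 XOR 10011 = 01111
Remainder (last 4 bits) = 1111. This is the CRC / FCS.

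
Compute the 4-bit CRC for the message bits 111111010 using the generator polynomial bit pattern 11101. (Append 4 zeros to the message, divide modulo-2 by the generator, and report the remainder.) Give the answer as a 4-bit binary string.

0010

Append 4 zeros: 1111110100000. Divide by 11101 (XOR where the leading bit is 1):
  pos 0: 11111 XOR 11101 = 00010
  pos 3: 10101 XOR 11101 = 01000
  pos 4: 10000 XOR 11101 = 01101
  pos 5: 11010 XOR 11101 = 00111
  pos 7: 11100 XOR 11101 = 00001
Remainder (last 4 bits) = 0010. This is the CRC / FCS.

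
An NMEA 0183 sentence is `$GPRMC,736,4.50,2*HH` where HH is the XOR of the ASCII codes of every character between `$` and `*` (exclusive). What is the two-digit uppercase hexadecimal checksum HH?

XOR the ASCII codes of the payload characters:
  'G' = 0x47 → acc = 0x47
  'P' = 0x50 → acc = 0x17
  'R' = 0x52 → acc = 0x45
  'M' = 0x4D → acc = 0x08
  'C' = 0x43 → acc = 0x4B
  ',' = 0x2C → acc = 0x67
  '7' = 0x37 → acc = 0x50
  '3' = 0x33 → acc = 0x63
  '6' = 0x36 → acc = 0x55
  ',' = 0x2C → acc = 0x79
  '4' = 0x34 → acc = 0x4D
  '.' = 0x2E → acc = 0x63
  '5' = 0x35 → acc = 0x56
  '0' = 0x30 → acc = 0x66
  ',' = 0x2C → acc = 0x4A
  '2' = 0x32 → acc = 0x78
Checksum = 0x78.

78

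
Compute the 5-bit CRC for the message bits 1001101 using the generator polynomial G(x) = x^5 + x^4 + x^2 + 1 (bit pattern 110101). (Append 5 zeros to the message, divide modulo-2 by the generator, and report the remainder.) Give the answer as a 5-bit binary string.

Append 5 zeros: 100110100000. Divide by 110101 (XOR where the leading bit is 1):
  pos 0: 100110 XOR 110101 = 010011
  pos 1: 100111 XOR 110101 = 010010
  pos 2: 100100 XOR 110101 = 010001
  pos 3: 100010 XOR 110101 = 010111
  pos 4: 101110 XOR 110101 = 011011
  pos 5: 110110 XOR 110101 = 000011
Remainder (last 5 bits) = 00110. This is the CRC / FCS.

00110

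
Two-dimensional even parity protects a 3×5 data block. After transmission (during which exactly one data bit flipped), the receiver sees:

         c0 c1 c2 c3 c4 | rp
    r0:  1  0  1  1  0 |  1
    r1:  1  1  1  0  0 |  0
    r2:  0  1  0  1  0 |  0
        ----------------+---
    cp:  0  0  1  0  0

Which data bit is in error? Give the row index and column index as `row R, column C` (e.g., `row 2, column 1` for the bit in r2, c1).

Recompute each row's even parity and compare to rp:
  r0: data parity 1, sent rp 1 → ok
  r1: data parity 1, sent rp 0 → mismatch
  r2: data parity 0, sent rp 0 → ok
Recompute each column's even parity and compare to cp:
  c0: data parity 0, sent cp 0 → ok
  c1: data parity 0, sent cp 0 → ok
  c2: data parity 0, sent cp 1 → mismatch
  c3: data parity 0, sent cp 0 → ok
  c4: data parity 0, sent cp 0 → ok
Exactly one row (r1) and one column (c2) fail → the flipped bit is at their intersection.

row 1, column 2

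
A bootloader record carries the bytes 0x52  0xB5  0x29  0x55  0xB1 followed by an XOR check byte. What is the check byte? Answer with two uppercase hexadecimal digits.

XOR the bytes together:
  start with 0x52
  0x52 ⊕ 0xB5 = 0xE7
  0xE7 ⊕ 0x29 = 0xCE
  0xCE ⊕ 0x55 = 0x9B
  0x9B ⊕ 0xB1 = 0x2A

2A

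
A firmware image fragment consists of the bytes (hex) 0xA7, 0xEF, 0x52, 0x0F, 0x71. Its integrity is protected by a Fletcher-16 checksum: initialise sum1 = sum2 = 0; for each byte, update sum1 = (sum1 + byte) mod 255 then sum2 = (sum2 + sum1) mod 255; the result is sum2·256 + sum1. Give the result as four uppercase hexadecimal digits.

8C6A

Running sums (mod 255):
  after byte 0 (0xA7): sum1=167, sum2=167
  after byte 1 (0xEF): sum1=151, sum2=63
  after byte 2 (0x52): sum1=233, sum2=41
  after byte 3 (0x0F): sum1=248, sum2=34
  after byte 4 (0x71): sum1=106, sum2=140
Checksum = sum2·256 + sum1 = 140·256 + 106 = 35946 = 0x8C6A.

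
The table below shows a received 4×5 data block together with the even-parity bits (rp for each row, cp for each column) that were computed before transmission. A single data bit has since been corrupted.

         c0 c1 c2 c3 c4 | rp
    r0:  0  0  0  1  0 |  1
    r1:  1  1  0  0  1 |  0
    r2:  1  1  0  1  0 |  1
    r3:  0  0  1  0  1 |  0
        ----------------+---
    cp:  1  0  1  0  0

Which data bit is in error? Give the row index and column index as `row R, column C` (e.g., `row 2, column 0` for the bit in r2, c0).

row 1, column 0

Recompute each row's even parity and compare to rp:
  r0: data parity 1, sent rp 1 → ok
  r1: data parity 1, sent rp 0 → mismatch
  r2: data parity 1, sent rp 1 → ok
  r3: data parity 0, sent rp 0 → ok
Recompute each column's even parity and compare to cp:
  c0: data parity 0, sent cp 1 → mismatch
  c1: data parity 0, sent cp 0 → ok
  c2: data parity 1, sent cp 1 → ok
  c3: data parity 0, sent cp 0 → ok
  c4: data parity 0, sent cp 0 → ok
Exactly one row (r1) and one column (c0) fail → the flipped bit is at their intersection.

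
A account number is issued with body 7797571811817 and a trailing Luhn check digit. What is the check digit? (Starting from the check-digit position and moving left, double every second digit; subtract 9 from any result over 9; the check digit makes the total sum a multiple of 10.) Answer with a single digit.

Partial digits right→left: 7 1 8 1 1 8 1 7 5 7 9 7 7
Double every second digit counting from the check-digit position (so the 1st, 3rd, 5th, ... of the partial from the right).
  doubled (with −9 where >9): 5 7 2 2 1 9 5 → sum 31
  kept as-is: 1 1 8 7 7 7 → sum 31
Total = 31 + 31 = 62.
Check digit = (10 − (62 mod 10)) mod 10 = 8.

8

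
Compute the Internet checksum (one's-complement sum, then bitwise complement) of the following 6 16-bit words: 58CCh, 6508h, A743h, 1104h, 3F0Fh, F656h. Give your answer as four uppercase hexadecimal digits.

One's-complement addition (fold any carry out of bit 15 back into bit 0):
  0x58CC + 0x6508 = 0x0BDD4
  0xBDD4 + 0xA743 = 0x16517 → wrap carry → 0x6518
  0x6518 + 0x1104 = 0x0761C
  0x761C + 0x3F0F = 0x0B52B
  0xB52B + 0xF656 = 0x1AB81 → wrap carry → 0xAB82
One's-complement sum = 0xAB82.
Checksum = ~0xAB82 & 0xFFFF = 0x547D.

547D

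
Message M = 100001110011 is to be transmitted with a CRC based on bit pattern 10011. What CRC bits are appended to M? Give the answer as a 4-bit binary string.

Append 4 zeros: 1000011100110000. Divide by 10011 (XOR where the leading bit is 1):
  pos 0: 10000 XOR 10011 = 00011
  pos 3: 11111 XOR 10011 = 01100
  pos 4: 11000 XOR 10011 = 01011
  pos 5: 10110 XOR 10011 = 00101
  pos 7: 10111 XOR 10011 = 00100
  pos 9: 10000 XOR 10011 = 00011
Remainder (last 4 bits) = 1100. This is the CRC / FCS.

1100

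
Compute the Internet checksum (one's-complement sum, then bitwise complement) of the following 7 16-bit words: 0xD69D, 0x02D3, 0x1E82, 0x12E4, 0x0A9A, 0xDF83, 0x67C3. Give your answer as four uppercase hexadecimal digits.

A347

One's-complement addition (fold any carry out of bit 15 back into bit 0):
  0xD69D + 0x02D3 = 0x0D970
  0xD970 + 0x1E82 = 0x0F7F2
  0xF7F2 + 0x12E4 = 0x10AD6 → wrap carry → 0x0AD7
  0x0AD7 + 0x0A9A = 0x01571
  0x1571 + 0xDF83 = 0x0F4F4
  0xF4F4 + 0x67C3 = 0x15CB7 → wrap carry → 0x5CB8
One's-complement sum = 0x5CB8.
Checksum = ~0x5CB8 & 0xFFFF = 0xA347.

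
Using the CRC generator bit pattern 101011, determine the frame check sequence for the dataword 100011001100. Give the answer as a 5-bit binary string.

Append 5 zeros: 10001100110000000. Divide by 101011 (XOR where the leading bit is 1):
  pos 0: 100011 XOR 101011 = 001000
  pos 2: 100000 XOR 101011 = 001011
  pos 4: 101111 XOR 101011 = 000100
  pos 7: 100000 XOR 101011 = 001011
  pos 9: 101100 XOR 101011 = 000111
Remainder (last 5 bits) = 11100. This is the CRC / FCS.

11100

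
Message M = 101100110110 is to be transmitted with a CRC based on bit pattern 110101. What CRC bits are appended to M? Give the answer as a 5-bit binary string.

11111

Append 5 zeros: 10110011011000000. Divide by 110101 (XOR where the leading bit is 1):
  pos 0: 101100 XOR 110101 = 011001
  pos 1: 110011 XOR 110101 = 000110
  pos 4: 110101 XOR 110101 = 000000
  pos 10: 100000 XOR 110101 = 010101
  pos 11: 101010 XOR 110101 = 011111
Remainder (last 5 bits) = 11111. This is the CRC / FCS.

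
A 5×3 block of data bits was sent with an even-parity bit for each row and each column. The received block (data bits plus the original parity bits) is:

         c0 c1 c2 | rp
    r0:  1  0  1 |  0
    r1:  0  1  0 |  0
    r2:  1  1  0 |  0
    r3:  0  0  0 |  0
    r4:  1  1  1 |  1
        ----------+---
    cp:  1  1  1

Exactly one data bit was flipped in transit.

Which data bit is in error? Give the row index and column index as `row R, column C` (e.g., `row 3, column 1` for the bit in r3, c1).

Recompute each row's even parity and compare to rp:
  r0: data parity 0, sent rp 0 → ok
  r1: data parity 1, sent rp 0 → mismatch
  r2: data parity 0, sent rp 0 → ok
  r3: data parity 0, sent rp 0 → ok
  r4: data parity 1, sent rp 1 → ok
Recompute each column's even parity and compare to cp:
  c0: data parity 1, sent cp 1 → ok
  c1: data parity 1, sent cp 1 → ok
  c2: data parity 0, sent cp 1 → mismatch
Exactly one row (r1) and one column (c2) fail → the flipped bit is at their intersection.

row 1, column 2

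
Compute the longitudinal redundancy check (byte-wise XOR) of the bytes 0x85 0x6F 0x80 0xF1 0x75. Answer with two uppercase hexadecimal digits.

XOR the bytes together:
  start with 0x85
  0x85 ⊕ 0x6F = 0xEA
  0xEA ⊕ 0x80 = 0x6A
  0x6A ⊕ 0xF1 = 0x9B
  0x9B ⊕ 0x75 = 0xEE

EE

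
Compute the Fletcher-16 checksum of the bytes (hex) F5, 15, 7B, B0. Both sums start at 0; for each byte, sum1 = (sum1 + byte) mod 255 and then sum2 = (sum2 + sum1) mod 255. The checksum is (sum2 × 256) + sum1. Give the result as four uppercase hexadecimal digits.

Running sums (mod 255):
  after byte 0 (F5): sum1=245, sum2=245
  after byte 1 (15): sum1=11, sum2=1
  after byte 2 (7B): sum1=134, sum2=135
  after byte 3 (B0): sum1=55, sum2=190
Checksum = sum2·256 + sum1 = 190·256 + 55 = 48695 = 0xBE37.

BE37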